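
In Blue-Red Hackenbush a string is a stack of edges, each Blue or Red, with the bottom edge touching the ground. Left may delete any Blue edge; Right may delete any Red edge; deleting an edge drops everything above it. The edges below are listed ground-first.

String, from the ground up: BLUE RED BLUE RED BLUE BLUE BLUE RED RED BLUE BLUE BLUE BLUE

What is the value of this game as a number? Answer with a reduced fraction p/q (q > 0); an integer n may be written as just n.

Prefix values for BLUE RED BLUE RED BLUE BLUE BLUE RED RED BLUE BLUE BLUE BLUE via {L|R} + simplicity:
g_1 [B]  L=[0]  R=[—]  → 1
g_2 [BR]  L=[0]  R=[1]  → 1/2
g_3 [BRB]  L=[0, 1/2]  R=[1]  → 3/4
g_4 [BRBR]  L=[0, 1/2]  R=[3/4, 1]  → 5/8
g_5 [BRBRB]  L=[0, 1/2, 5/8]  R=[3/4, 1]  → 11/16
g_6 [BRBRBB]  L=[0, 1/2, 5/8, 11/16]  R=[3/4, 1]  → 23/32
g_7 [BRBRBBB]  L=[0, 1/2, 5/8, 11/16, 23/32]  R=[3/4, 1]  → 47/64
g_8 [BRBRBBBR]  L=[0, 1/2, 5/8, 11/16, 23/32]  R=[47/64, 3/4, 1]  → 93/128
g_9 [BRBRBBBRR]  L=[0, 1/2, 5/8, 11/16, 23/32]  R=[93/128, 47/64, 3/4, 1]  → 185/256
g_10 [BRBRBBBRRB]  L=[0, 1/2, 5/8, 11/16, 23/32, 185/256]  R=[93/128, 47/64, 3/4, 1]  → 371/512
g_11 [BRBRBBBRRBB]  L=[0, 1/2, 5/8, 11/16, 23/32, 185/256, 371/512]  R=[93/128, 47/64, 3/4, 1]  → 743/1024
g_12 [BRBRBBBRRBBB]  L=[0, 1/2, 5/8, 11/16, 23/32, 185/256, 371/512, 743/1024]  R=[93/128, 47/64, 3/4, 1]  → 1487/2048
g_13 [BRBRBBBRRBBBB]  L=[0, 1/2, 5/8, 11/16, 23/32, 185/256, 371/512, 743/1024, 1487/2048]  R=[93/128, 47/64, 3/4, 1]  → 2975/4096

2975/4096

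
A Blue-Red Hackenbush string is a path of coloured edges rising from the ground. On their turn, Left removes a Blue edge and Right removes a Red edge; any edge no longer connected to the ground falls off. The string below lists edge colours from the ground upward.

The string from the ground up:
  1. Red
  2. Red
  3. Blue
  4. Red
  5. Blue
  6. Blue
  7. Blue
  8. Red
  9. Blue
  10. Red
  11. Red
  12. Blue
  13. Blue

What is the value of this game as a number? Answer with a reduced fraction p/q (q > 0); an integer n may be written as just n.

R: Left { (no moves) }, Right { 0 } — simplest -1
RR: Left { (no moves) }, Right { -1, 0 } — simplest -2
RRB: Left { -2 }, Right { -1, 0 } — simplest -3/2
RRBR: Left { -2 }, Right { -3/2, -1, 0 } — simplest -7/4
RRBRB: Left { -2, -7/4 }, Right { -3/2, -1, 0 } — simplest -13/8
RRBRBB: Left { -2, -7/4, -13/8 }, Right { -3/2, -1, 0 } — simplest -25/16
RRBRBBB: Left { -2, -7/4, -13/8, -25/16 }, Right { -3/2, -1, 0 } — simplest -49/32
RRBRBBBR: Left { -2, -7/4, -13/8, -25/16 }, Right { -49/32, -3/2, -1, 0 } — simplest -99/64
RRBRBBBRB: Left { -2, -7/4, -13/8, -25/16, -99/64 }, Right { -49/32, -3/2, -1, 0 } — simplest -197/128
RRBRBBBRBR: Left { -2, -7/4, -13/8, -25/16, -99/64 }, Right { -197/128, -49/32, -3/2, -1, 0 } — simplest -395/256
RRBRBBBRBRR: Left { -2, -7/4, -13/8, -25/16, -99/64 }, Right { -395/256, -197/128, -49/32, -3/2, -1, 0 } — simplest -791/512
RRBRBBBRBRRB: Left { -2, -7/4, -13/8, -25/16, -99/64, -791/512 }, Right { -395/256, -197/128, -49/32, -3/2, -1, 0 } — simplest -1581/1024
RRBRBBBRBRRBB: Left { -2, -7/4, -13/8, -25/16, -99/64, -791/512, -1581/1024 }, Right { -395/256, -197/128, -49/32, -3/2, -1, 0 } — simplest -3161/2048

-3161/2048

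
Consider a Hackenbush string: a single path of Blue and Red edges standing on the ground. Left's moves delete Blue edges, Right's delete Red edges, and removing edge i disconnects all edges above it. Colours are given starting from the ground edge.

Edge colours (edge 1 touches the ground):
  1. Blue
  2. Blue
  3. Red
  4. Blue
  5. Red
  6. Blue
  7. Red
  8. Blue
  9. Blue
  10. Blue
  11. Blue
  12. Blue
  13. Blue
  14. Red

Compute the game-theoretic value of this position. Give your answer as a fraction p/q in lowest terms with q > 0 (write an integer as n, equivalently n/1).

6909/4096

Prefix values for Blue Blue Red Blue Red Blue Red Blue Blue Blue Blue Blue Blue Red via {L|R} + simplicity:
value(B) = { 0 | · } so 1
value(BB) = { 0,1 | · } so 2
value(BBR) = { 0,1 | 2 } so 3/2
value(BBRB) = { 0,1,3/2 | 2 } so 7/4
value(BBRBR) = { 0,1,3/2 | 7/4,2 } so 13/8
value(BBRBRB) = { 0,1,3/2,13/8 | 7/4,2 } so 27/16
value(BBRBRBR) = { 0,1,3/2,13/8 | 27/16,7/4,2 } so 53/32
value(BBRBRBRB) = { 0,1,3/2,13/8,53/32 | 27/16,7/4,2 } so 107/64
value(BBRBRBRBB) = { 0,1,3/2,13/8,53/32,107/64 | 27/16,7/4,2 } so 215/128
value(BBRBRBRBBB) = { 0,1,3/2,13/8,53/32,107/64,215/128 | 27/16,7/4,2 } so 431/256
value(BBRBRBRBBBB) = { 0,1,3/2,13/8,53/32,107/64,215/128,431/256 | 27/16,7/4,2 } so 863/512
value(BBRBRBRBBBBB) = { 0,1,3/2,13/8,53/32,107/64,215/128,431/256,863/512 | 27/16,7/4,2 } so 1727/1024
value(BBRBRBRBBBBBB) = { 0,1,3/2,13/8,53/32,107/64,215/128,431/256,863/512,1727/1024 | 27/16,7/4,2 } so 3455/2048
value(BBRBRBRBBBBBBR) = { 0,1,3/2,13/8,53/32,107/64,215/128,431/256,863/512,1727/1024 | 3455/2048,27/16,7/4,2 } so 6909/4096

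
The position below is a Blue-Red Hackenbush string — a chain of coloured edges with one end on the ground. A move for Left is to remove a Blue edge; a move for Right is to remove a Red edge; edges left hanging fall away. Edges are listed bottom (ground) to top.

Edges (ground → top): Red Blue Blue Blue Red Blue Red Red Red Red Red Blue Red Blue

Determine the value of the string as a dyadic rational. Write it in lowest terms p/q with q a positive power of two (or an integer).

val_1 [R]  L=[none]  R=[0]  ⇒ -1
val_2 [RB]  L=[-1]  R=[0]  ⇒ -1/2
val_3 [RBB]  L=[-1 -1/2]  R=[0]  ⇒ -1/4
val_4 [RBBB]  L=[-1 -1/2 -1/4]  R=[0]  ⇒ -1/8
val_5 [RBBBR]  L=[-1 -1/2 -1/4]  R=[-1/8 0]  ⇒ -3/16
val_6 [RBBBRB]  L=[-1 -1/2 -1/4 -3/16]  R=[-1/8 0]  ⇒ -5/32
val_7 [RBBBRBR]  L=[-1 -1/2 -1/4 -3/16]  R=[-5/32 -1/8 0]  ⇒ -11/64
val_8 [RBBBRBRR]  L=[-1 -1/2 -1/4 -3/16]  R=[-11/64 -5/32 -1/8 0]  ⇒ -23/128
val_9 [RBBBRBRRR]  L=[-1 -1/2 -1/4 -3/16]  R=[-23/128 -11/64 -5/32 -1/8 0]  ⇒ -47/256
val_10 [RBBBRBRRRR]  L=[-1 -1/2 -1/4 -3/16]  R=[-47/256 -23/128 -11/64 -5/32 -1/8 0]  ⇒ -95/512
val_11 [RBBBRBRRRRR]  L=[-1 -1/2 -1/4 -3/16]  R=[-95/512 -47/256 -23/128 -11/64 -5/32 -1/8 0]  ⇒ -191/1024
val_12 [RBBBRBRRRRRB]  L=[-1 -1/2 -1/4 -3/16 -191/1024]  R=[-95/512 -47/256 -23/128 -11/64 -5/32 -1/8 0]  ⇒ -381/2048
val_13 [RBBBRBRRRRRBR]  L=[-1 -1/2 -1/4 -3/16 -191/1024]  R=[-381/2048 -95/512 -47/256 -23/128 -11/64 -5/32 -1/8 0]  ⇒ -763/4096
val_14 [RBBBRBRRRRRBRB]  L=[-1 -1/2 -1/4 -3/16 -191/1024 -763/4096]  R=[-381/2048 -95/512 -47/256 -23/128 -11/64 -5/32 -1/8 0]  ⇒ -1525/8192

-1525/8192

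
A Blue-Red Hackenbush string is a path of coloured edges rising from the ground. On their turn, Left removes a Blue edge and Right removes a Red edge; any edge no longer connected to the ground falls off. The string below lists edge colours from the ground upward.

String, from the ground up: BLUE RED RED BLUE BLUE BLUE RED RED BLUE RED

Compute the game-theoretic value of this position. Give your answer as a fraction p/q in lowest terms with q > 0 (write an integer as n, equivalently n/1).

229/512

B: Left { 0 }, Right { ∅ } => simplest 1
BR: Left { 0 }, Right { 1 } => simplest 1/2
BRR: Left { 0 }, Right { 1/2, 1 } => simplest 1/4
BRRB: Left { 0, 1/4 }, Right { 1/2, 1 } => simplest 3/8
BRRBB: Left { 0, 1/4, 3/8 }, Right { 1/2, 1 } => simplest 7/16
BRRBBB: Left { 0, 1/4, 3/8, 7/16 }, Right { 1/2, 1 } => simplest 15/32
BRRBBBR: Left { 0, 1/4, 3/8, 7/16 }, Right { 15/32, 1/2, 1 } => simplest 29/64
BRRBBBRR: Left { 0, 1/4, 3/8, 7/16 }, Right { 29/64, 15/32, 1/2, 1 } => simplest 57/128
BRRBBBRRB: Left { 0, 1/4, 3/8, 7/16, 57/128 }, Right { 29/64, 15/32, 1/2, 1 } => simplest 115/256
BRRBBBRRBR: Left { 0, 1/4, 3/8, 7/16, 57/128 }, Right { 115/256, 29/64, 15/32, 1/2, 1 } => simplest 229/512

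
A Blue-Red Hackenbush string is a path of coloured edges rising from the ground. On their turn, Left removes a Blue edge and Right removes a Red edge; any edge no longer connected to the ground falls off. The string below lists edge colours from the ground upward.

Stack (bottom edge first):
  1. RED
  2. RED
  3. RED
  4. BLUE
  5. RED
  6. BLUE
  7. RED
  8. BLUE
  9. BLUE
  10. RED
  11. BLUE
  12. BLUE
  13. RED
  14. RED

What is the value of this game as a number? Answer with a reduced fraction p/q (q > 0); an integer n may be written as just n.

Recurse on prefixes of the 14-edge string RED RED RED BLUE RED BLUE RED BLUE BLUE RED BLUE BLUE RED RED:
step 1: add RED to get R; options L={  } R={ 0 } => -1
step 2: add RED to get RR; options L={  } R={ -1 0 } => -2
step 3: add RED to get RRR; options L={  } R={ -2 -1 0 } => -3
step 4: add BLUE to get RRRB; options L={ -3 } R={ -2 -1 0 } => -5/2
step 5: add RED to get RRRBR; options L={ -3 } R={ -5/2 -2 -1 0 } => -11/4
step 6: add BLUE to get RRRBRB; options L={ -3 -11/4 } R={ -5/2 -2 -1 0 } => -21/8
step 7: add RED to get RRRBRBR; options L={ -3 -11/4 } R={ -21/8 -5/2 -2 -1 0 } => -43/16
step 8: add BLUE to get RRRBRBRB; options L={ -3 -11/4 -43/16 } R={ -21/8 -5/2 -2 -1 0 } => -85/32
step 9: add BLUE to get RRRBRBRBB; options L={ -3 -11/4 -43/16 -85/32 } R={ -21/8 -5/2 -2 -1 0 } => -169/64
step 10: add RED to get RRRBRBRBBR; options L={ -3 -11/4 -43/16 -85/32 } R={ -169/64 -21/8 -5/2 -2 -1 0 } => -339/128
step 11: add BLUE to get RRRBRBRBBRB; options L={ -3 -11/4 -43/16 -85/32 -339/128 } R={ -169/64 -21/8 -5/2 -2 -1 0 } => -677/256
step 12: add BLUE to get RRRBRBRBBRBB; options L={ -3 -11/4 -43/16 -85/32 -339/128 -677/256 } R={ -169/64 -21/8 -5/2 -2 -1 0 } => -1353/512
step 13: add RED to get RRRBRBRBBRBBR; options L={ -3 -11/4 -43/16 -85/32 -339/128 -677/256 } R={ -1353/512 -169/64 -21/8 -5/2 -2 -1 0 } => -2707/1024
step 14: add RED to get RRRBRBRBBRBBRR; options L={ -3 -11/4 -43/16 -85/32 -339/128 -677/256 } R={ -2707/1024 -1353/512 -169/64 -21/8 -5/2 -2 -1 0 } => -5415/2048

-5415/2048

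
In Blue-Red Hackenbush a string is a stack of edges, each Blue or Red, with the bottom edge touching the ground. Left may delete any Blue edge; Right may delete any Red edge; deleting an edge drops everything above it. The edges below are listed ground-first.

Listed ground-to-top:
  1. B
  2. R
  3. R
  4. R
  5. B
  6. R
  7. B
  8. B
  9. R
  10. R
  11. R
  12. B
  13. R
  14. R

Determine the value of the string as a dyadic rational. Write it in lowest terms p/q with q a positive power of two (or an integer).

1 of 14 · B · max L 0 · min R +∞ → 1
2 of 14 · BR · max L 0 · min R 1 → 1/2
3 of 14 · BRR · max L 0 · min R 1/2 → 1/4
4 of 14 · BRRR · max L 0 · min R 1/4 → 1/8
5 of 14 · BRRRB · max L 1/8 · min R 1/4 → 3/16
6 of 14 · BRRRBR · max L 1/8 · min R 3/16 → 5/32
7 of 14 · BRRRBRB · max L 5/32 · min R 3/16 → 11/64
8 of 14 · BRRRBRBB · max L 11/64 · min R 3/16 → 23/128
9 of 14 · BRRRBRBBR · max L 11/64 · min R 23/128 → 45/256
10 of 14 · BRRRBRBBRR · max L 11/64 · min R 45/256 → 89/512
11 of 14 · BRRRBRBBRRR · max L 11/64 · min R 89/512 → 177/1024
12 of 14 · BRRRBRBBRRRB · max L 177/1024 · min R 89/512 → 355/2048
13 of 14 · BRRRBRBBRRRBR · max L 177/1024 · min R 355/2048 → 709/4096
14 of 14 · BRRRBRBBRRRBRR · max L 177/1024 · min R 709/4096 → 1417/8192

1417/8192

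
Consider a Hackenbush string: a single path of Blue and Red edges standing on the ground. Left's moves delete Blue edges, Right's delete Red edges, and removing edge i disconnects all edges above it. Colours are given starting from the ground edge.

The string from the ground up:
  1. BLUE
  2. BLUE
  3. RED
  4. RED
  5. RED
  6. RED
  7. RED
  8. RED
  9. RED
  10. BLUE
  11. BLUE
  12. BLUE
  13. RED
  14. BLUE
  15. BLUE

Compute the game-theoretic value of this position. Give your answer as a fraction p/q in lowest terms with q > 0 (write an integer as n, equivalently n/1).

step 1: add BLUE to get B; options L={ 0 } R={ ∅ } gives 1
step 2: add BLUE to get BB; options L={ 0, 1 } R={ ∅ } gives 2
step 3: add RED to get BBR; options L={ 0, 1 } R={ 2 } gives 3/2
step 4: add RED to get BBRR; options L={ 0, 1 } R={ 3/2, 2 } gives 5/4
step 5: add RED to get BBRRR; options L={ 0, 1 } R={ 5/4, 3/2, 2 } gives 9/8
step 6: add RED to get BBRRRR; options L={ 0, 1 } R={ 9/8, 5/4, 3/2, 2 } gives 17/16
step 7: add RED to get BBRRRRR; options L={ 0, 1 } R={ 17/16, 9/8, 5/4, 3/2, 2 } gives 33/32
step 8: add RED to get BBRRRRRR; options L={ 0, 1 } R={ 33/32, 17/16, 9/8, 5/4, 3/2, 2 } gives 65/64
step 9: add RED to get BBRRRRRRR; options L={ 0, 1 } R={ 65/64, 33/32, 17/16, 9/8, 5/4, 3/2, 2 } gives 129/128
step 10: add BLUE to get BBRRRRRRRB; options L={ 0, 1, 129/128 } R={ 65/64, 33/32, 17/16, 9/8, 5/4, 3/2, 2 } gives 259/256
step 11: add BLUE to get BBRRRRRRRBB; options L={ 0, 1, 129/128, 259/256 } R={ 65/64, 33/32, 17/16, 9/8, 5/4, 3/2, 2 } gives 519/512
step 12: add BLUE to get BBRRRRRRRBBB; options L={ 0, 1, 129/128, 259/256, 519/512 } R={ 65/64, 33/32, 17/16, 9/8, 5/4, 3/2, 2 } gives 1039/1024
step 13: add RED to get BBRRRRRRRBBBR; options L={ 0, 1, 129/128, 259/256, 519/512 } R={ 1039/1024, 65/64, 33/32, 17/16, 9/8, 5/4, 3/2, 2 } gives 2077/2048
step 14: add BLUE to get BBRRRRRRRBBBRB; options L={ 0, 1, 129/128, 259/256, 519/512, 2077/2048 } R={ 1039/1024, 65/64, 33/32, 17/16, 9/8, 5/4, 3/2, 2 } gives 4155/4096
step 15: add BLUE to get BBRRRRRRRBBBRBB; options L={ 0, 1, 129/128, 259/256, 519/512, 2077/2048, 4155/4096 } R={ 1039/1024, 65/64, 33/32, 17/16, 9/8, 5/4, 3/2, 2 } gives 8311/8192

8311/8192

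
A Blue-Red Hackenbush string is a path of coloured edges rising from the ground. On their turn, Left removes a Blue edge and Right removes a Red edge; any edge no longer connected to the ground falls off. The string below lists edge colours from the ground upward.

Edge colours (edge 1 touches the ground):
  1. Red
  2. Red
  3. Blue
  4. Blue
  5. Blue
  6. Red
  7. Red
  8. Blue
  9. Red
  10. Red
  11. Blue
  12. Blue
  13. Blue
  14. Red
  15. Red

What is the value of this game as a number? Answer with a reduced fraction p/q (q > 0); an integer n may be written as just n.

R: Left {  }, Right { 0 } → simplest -1
RR: Left {  }, Right { -1 0 } → simplest -2
RRB: Left { -2 }, Right { -1 0 } → simplest -3/2
RRBB: Left { -2 -3/2 }, Right { -1 0 } → simplest -5/4
RRBBB: Left { -2 -3/2 -5/4 }, Right { -1 0 } → simplest -9/8
RRBBBR: Left { -2 -3/2 -5/4 }, Right { -9/8 -1 0 } → simplest -19/16
RRBBBRR: Left { -2 -3/2 -5/4 }, Right { -19/16 -9/8 -1 0 } → simplest -39/32
RRBBBRRB: Left { -2 -3/2 -5/4 -39/32 }, Right { -19/16 -9/8 -1 0 } → simplest -77/64
RRBBBRRBR: Left { -2 -3/2 -5/4 -39/32 }, Right { -77/64 -19/16 -9/8 -1 0 } → simplest -155/128
RRBBBRRBRR: Left { -2 -3/2 -5/4 -39/32 }, Right { -155/128 -77/64 -19/16 -9/8 -1 0 } → simplest -311/256
RRBBBRRBRRB: Left { -2 -3/2 -5/4 -39/32 -311/256 }, Right { -155/128 -77/64 -19/16 -9/8 -1 0 } → simplest -621/512
RRBBBRRBRRBB: Left { -2 -3/2 -5/4 -39/32 -311/256 -621/512 }, Right { -155/128 -77/64 -19/16 -9/8 -1 0 } → simplest -1241/1024
RRBBBRRBRRBBB: Left { -2 -3/2 -5/4 -39/32 -311/256 -621/512 -1241/1024 }, Right { -155/128 -77/64 -19/16 -9/8 -1 0 } → simplest -2481/2048
RRBBBRRBRRBBBR: Left { -2 -3/2 -5/4 -39/32 -311/256 -621/512 -1241/1024 }, Right { -2481/2048 -155/128 -77/64 -19/16 -9/8 -1 0 } → simplest -4963/4096
RRBBBRRBRRBBBRR: Left { -2 -3/2 -5/4 -39/32 -311/256 -621/512 -1241/1024 }, Right { -4963/4096 -2481/2048 -155/128 -77/64 -19/16 -9/8 -1 0 } → simplest -9927/8192

-9927/8192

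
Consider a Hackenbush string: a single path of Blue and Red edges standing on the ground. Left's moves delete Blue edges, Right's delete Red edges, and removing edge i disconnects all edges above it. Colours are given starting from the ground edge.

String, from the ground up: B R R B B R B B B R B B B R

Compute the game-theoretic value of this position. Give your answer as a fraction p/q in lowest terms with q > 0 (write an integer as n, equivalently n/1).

3549/8192

Recurse on prefixes of the 14-edge string B R R B B R B B B R B B B R:
val(B) = { 0 | — } = 1
val(BR) = { 0 | 1 } = 1/2
val(BRR) = { 0 | 1/2,1 } = 1/4
val(BRRB) = { 0,1/4 | 1/2,1 } = 3/8
val(BRRBB) = { 0,1/4,3/8 | 1/2,1 } = 7/16
val(BRRBBR) = { 0,1/4,3/8 | 7/16,1/2,1 } = 13/32
val(BRRBBRB) = { 0,1/4,3/8,13/32 | 7/16,1/2,1 } = 27/64
val(BRRBBRBB) = { 0,1/4,3/8,13/32,27/64 | 7/16,1/2,1 } = 55/128
val(BRRBBRBBB) = { 0,1/4,3/8,13/32,27/64,55/128 | 7/16,1/2,1 } = 111/256
val(BRRBBRBBBR) = { 0,1/4,3/8,13/32,27/64,55/128 | 111/256,7/16,1/2,1 } = 221/512
val(BRRBBRBBBRB) = { 0,1/4,3/8,13/32,27/64,55/128,221/512 | 111/256,7/16,1/2,1 } = 443/1024
val(BRRBBRBBBRBB) = { 0,1/4,3/8,13/32,27/64,55/128,221/512,443/1024 | 111/256,7/16,1/2,1 } = 887/2048
val(BRRBBRBBBRBBB) = { 0,1/4,3/8,13/32,27/64,55/128,221/512,443/1024,887/2048 | 111/256,7/16,1/2,1 } = 1775/4096
val(BRRBBRBBBRBBBR) = { 0,1/4,3/8,13/32,27/64,55/128,221/512,443/1024,887/2048 | 1775/4096,111/256,7/16,1/2,1 } = 3549/8192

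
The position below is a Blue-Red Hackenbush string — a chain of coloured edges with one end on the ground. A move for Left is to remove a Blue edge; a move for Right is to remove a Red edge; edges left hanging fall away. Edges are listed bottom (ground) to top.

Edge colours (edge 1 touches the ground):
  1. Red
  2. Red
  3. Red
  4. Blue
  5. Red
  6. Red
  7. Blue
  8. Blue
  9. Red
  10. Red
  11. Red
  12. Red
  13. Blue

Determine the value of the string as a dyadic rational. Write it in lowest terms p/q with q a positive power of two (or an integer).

Prefix values for Red Red Red Blue Red Red Blue Blue Red Red Red Red Blue via {L|R} + simplicity:
val_1 [R]  L=[]  R=[0]  ⇒ -1
val_2 [RR]  L=[]  R=[-1 0]  ⇒ -2
val_3 [RRR]  L=[]  R=[-2 -1 0]  ⇒ -3
val_4 [RRRB]  L=[-3]  R=[-2 -1 0]  ⇒ -5/2
val_5 [RRRBR]  L=[-3]  R=[-5/2 -2 -1 0]  ⇒ -11/4
val_6 [RRRBRR]  L=[-3]  R=[-11/4 -5/2 -2 -1 0]  ⇒ -23/8
val_7 [RRRBRRB]  L=[-3 -23/8]  R=[-11/4 -5/2 -2 -1 0]  ⇒ -45/16
val_8 [RRRBRRBB]  L=[-3 -23/8 -45/16]  R=[-11/4 -5/2 -2 -1 0]  ⇒ -89/32
val_9 [RRRBRRBBR]  L=[-3 -23/8 -45/16]  R=[-89/32 -11/4 -5/2 -2 -1 0]  ⇒ -179/64
val_10 [RRRBRRBBRR]  L=[-3 -23/8 -45/16]  R=[-179/64 -89/32 -11/4 -5/2 -2 -1 0]  ⇒ -359/128
val_11 [RRRBRRBBRRR]  L=[-3 -23/8 -45/16]  R=[-359/128 -179/64 -89/32 -11/4 -5/2 -2 -1 0]  ⇒ -719/256
val_12 [RRRBRRBBRRRR]  L=[-3 -23/8 -45/16]  R=[-719/256 -359/128 -179/64 -89/32 -11/4 -5/2 -2 -1 0]  ⇒ -1439/512
val_13 [RRRBRRBBRRRRB]  L=[-3 -23/8 -45/16 -1439/512]  R=[-719/256 -359/128 -179/64 -89/32 -11/4 -5/2 -2 -1 0]  ⇒ -2877/1024

-2877/1024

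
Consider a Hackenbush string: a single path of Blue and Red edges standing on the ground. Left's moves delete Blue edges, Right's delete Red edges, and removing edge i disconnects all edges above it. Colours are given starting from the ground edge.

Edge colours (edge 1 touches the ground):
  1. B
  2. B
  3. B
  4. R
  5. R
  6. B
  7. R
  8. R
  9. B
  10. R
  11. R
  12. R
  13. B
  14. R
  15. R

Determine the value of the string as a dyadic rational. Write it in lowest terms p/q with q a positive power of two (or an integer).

Prefix values for B B B R R B R R B R R R B R R via {L|R} + simplicity:
g_1 [B]  L=[0]  R=[]  -> 1
g_2 [BB]  L=[0 1]  R=[]  -> 2
g_3 [BBB]  L=[0 1 2]  R=[]  -> 3
g_4 [BBBR]  L=[0 1 2]  R=[3]  -> 5/2
g_5 [BBBRR]  L=[0 1 2]  R=[5/2 3]  -> 9/4
g_6 [BBBRRB]  L=[0 1 2 9/4]  R=[5/2 3]  -> 19/8
g_7 [BBBRRBR]  L=[0 1 2 9/4]  R=[19/8 5/2 3]  -> 37/16
g_8 [BBBRRBRR]  L=[0 1 2 9/4]  R=[37/16 19/8 5/2 3]  -> 73/32
g_9 [BBBRRBRRB]  L=[0 1 2 9/4 73/32]  R=[37/16 19/8 5/2 3]  -> 147/64
g_10 [BBBRRBRRBR]  L=[0 1 2 9/4 73/32]  R=[147/64 37/16 19/8 5/2 3]  -> 293/128
g_11 [BBBRRBRRBRR]  L=[0 1 2 9/4 73/32]  R=[293/128 147/64 37/16 19/8 5/2 3]  -> 585/256
g_12 [BBBRRBRRBRRR]  L=[0 1 2 9/4 73/32]  R=[585/256 293/128 147/64 37/16 19/8 5/2 3]  -> 1169/512
g_13 [BBBRRBRRBRRRB]  L=[0 1 2 9/4 73/32 1169/512]  R=[585/256 293/128 147/64 37/16 19/8 5/2 3]  -> 2339/1024
g_14 [BBBRRBRRBRRRBR]  L=[0 1 2 9/4 73/32 1169/512]  R=[2339/1024 585/256 293/128 147/64 37/16 19/8 5/2 3]  -> 4677/2048
g_15 [BBBRRBRRBRRRBRR]  L=[0 1 2 9/4 73/32 1169/512]  R=[4677/2048 2339/1024 585/256 293/128 147/64 37/16 19/8 5/2 3]  -> 9353/4096

9353/4096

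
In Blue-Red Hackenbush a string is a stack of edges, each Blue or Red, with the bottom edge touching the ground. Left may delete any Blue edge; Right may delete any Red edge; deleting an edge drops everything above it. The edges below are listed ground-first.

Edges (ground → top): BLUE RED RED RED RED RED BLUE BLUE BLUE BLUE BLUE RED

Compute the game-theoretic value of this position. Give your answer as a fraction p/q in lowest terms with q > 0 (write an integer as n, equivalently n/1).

1 of 12 · B · max L 0 · min R +∞ — 1
2 of 12 · BR · max L 0 · min R 1 — 1/2
3 of 12 · BRR · max L 0 · min R 1/2 — 1/4
4 of 12 · BRRR · max L 0 · min R 1/4 — 1/8
5 of 12 · BRRRR · max L 0 · min R 1/8 — 1/16
6 of 12 · BRRRRR · max L 0 · min R 1/16 — 1/32
7 of 12 · BRRRRRB · max L 1/32 · min R 1/16 — 3/64
8 of 12 · BRRRRRBB · max L 3/64 · min R 1/16 — 7/128
9 of 12 · BRRRRRBBB · max L 7/128 · min R 1/16 — 15/256
10 of 12 · BRRRRRBBBB · max L 15/256 · min R 1/16 — 31/512
11 of 12 · BRRRRRBBBBB · max L 31/512 · min R 1/16 — 63/1024
12 of 12 · BRRRRRBBBBBR · max L 31/512 · min R 63/1024 — 125/2048

125/2048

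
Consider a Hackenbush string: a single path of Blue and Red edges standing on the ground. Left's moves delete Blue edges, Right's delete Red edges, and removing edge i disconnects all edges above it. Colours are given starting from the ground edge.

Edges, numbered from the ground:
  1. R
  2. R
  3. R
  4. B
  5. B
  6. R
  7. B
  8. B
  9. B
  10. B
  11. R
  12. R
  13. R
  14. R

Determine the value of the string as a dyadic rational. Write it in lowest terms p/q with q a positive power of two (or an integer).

Prefix values for R R R B B R B B B B R R R R via {L|R} + simplicity:
edge 1 of 14 (R): { (no moves) | 0 } ⇒ -1
edge 2 of 14 (R): { (no moves) | -1,0 } ⇒ -2
edge 3 of 14 (R): { (no moves) | -2,-1,0 } ⇒ -3
edge 4 of 14 (B): { -3 | -2,-1,0 } ⇒ -5/2
edge 5 of 14 (B): { -3,-5/2 | -2,-1,0 } ⇒ -9/4
edge 6 of 14 (R): { -3,-5/2 | -9/4,-2,-1,0 } ⇒ -19/8
edge 7 of 14 (B): { -3,-5/2,-19/8 | -9/4,-2,-1,0 } ⇒ -37/16
edge 8 of 14 (B): { -3,-5/2,-19/8,-37/16 | -9/4,-2,-1,0 } ⇒ -73/32
edge 9 of 14 (B): { -3,-5/2,-19/8,-37/16,-73/32 | -9/4,-2,-1,0 } ⇒ -145/64
edge 10 of 14 (B): { -3,-5/2,-19/8,-37/16,-73/32,-145/64 | -9/4,-2,-1,0 } ⇒ -289/128
edge 11 of 14 (R): { -3,-5/2,-19/8,-37/16,-73/32,-145/64 | -289/128,-9/4,-2,-1,0 } ⇒ -579/256
edge 12 of 14 (R): { -3,-5/2,-19/8,-37/16,-73/32,-145/64 | -579/256,-289/128,-9/4,-2,-1,0 } ⇒ -1159/512
edge 13 of 14 (R): { -3,-5/2,-19/8,-37/16,-73/32,-145/64 | -1159/512,-579/256,-289/128,-9/4,-2,-1,0 } ⇒ -2319/1024
edge 14 of 14 (R): { -3,-5/2,-19/8,-37/16,-73/32,-145/64 | -2319/1024,-1159/512,-579/256,-289/128,-9/4,-2,-1,0 } ⇒ -4639/2048

-4639/2048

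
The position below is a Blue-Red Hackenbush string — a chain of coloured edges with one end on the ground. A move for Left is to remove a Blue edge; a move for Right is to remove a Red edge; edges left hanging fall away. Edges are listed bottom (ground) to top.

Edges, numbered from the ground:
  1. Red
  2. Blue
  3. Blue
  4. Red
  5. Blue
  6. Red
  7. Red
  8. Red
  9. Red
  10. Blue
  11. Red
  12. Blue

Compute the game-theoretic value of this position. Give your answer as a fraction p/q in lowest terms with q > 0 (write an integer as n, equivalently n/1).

-757/2048

Build g(s[:k]) for k = 1..12, string s = Red Blue Blue Red Blue Red Red Red Red Blue Red Blue.
1 of 12 · R · max L −∞ · min R 0 ⇒ -1
2 of 12 · RB · max L -1 · min R 0 ⇒ -1/2
3 of 12 · RBB · max L -1/2 · min R 0 ⇒ -1/4
4 of 12 · RBBR · max L -1/2 · min R -1/4 ⇒ -3/8
5 of 12 · RBBRB · max L -3/8 · min R -1/4 ⇒ -5/16
6 of 12 · RBBRBR · max L -3/8 · min R -5/16 ⇒ -11/32
7 of 12 · RBBRBRR · max L -3/8 · min R -11/32 ⇒ -23/64
8 of 12 · RBBRBRRR · max L -3/8 · min R -23/64 ⇒ -47/128
9 of 12 · RBBRBRRRR · max L -3/8 · min R -47/128 ⇒ -95/256
10 of 12 · RBBRBRRRRB · max L -95/256 · min R -47/128 ⇒ -189/512
11 of 12 · RBBRBRRRRBR · max L -95/256 · min R -189/512 ⇒ -379/1024
12 of 12 · RBBRBRRRRBRB · max L -379/1024 · min R -189/512 ⇒ -757/2048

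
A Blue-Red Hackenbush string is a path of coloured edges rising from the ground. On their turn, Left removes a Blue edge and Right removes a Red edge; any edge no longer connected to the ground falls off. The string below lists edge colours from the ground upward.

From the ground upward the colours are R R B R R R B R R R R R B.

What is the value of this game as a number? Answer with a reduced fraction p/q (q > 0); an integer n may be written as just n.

g(R) = { ∅ | 0 } gives -1
g(RR) = { ∅ | -1 0 } gives -2
g(RRB) = { -2 | -1 0 } gives -3/2
g(RRBR) = { -2 | -3/2 -1 0 } gives -7/4
g(RRBRR) = { -2 | -7/4 -3/2 -1 0 } gives -15/8
g(RRBRRR) = { -2 | -15/8 -7/4 -3/2 -1 0 } gives -31/16
g(RRBRRRB) = { -2 -31/16 | -15/8 -7/4 -3/2 -1 0 } gives -61/32
g(RRBRRRBR) = { -2 -31/16 | -61/32 -15/8 -7/4 -3/2 -1 0 } gives -123/64
g(RRBRRRBRR) = { -2 -31/16 | -123/64 -61/32 -15/8 -7/4 -3/2 -1 0 } gives -247/128
g(RRBRRRBRRR) = { -2 -31/16 | -247/128 -123/64 -61/32 -15/8 -7/4 -3/2 -1 0 } gives -495/256
g(RRBRRRBRRRR) = { -2 -31/16 | -495/256 -247/128 -123/64 -61/32 -15/8 -7/4 -3/2 -1 0 } gives -991/512
g(RRBRRRBRRRRR) = { -2 -31/16 | -991/512 -495/256 -247/128 -123/64 -61/32 -15/8 -7/4 -3/2 -1 0 } gives -1983/1024
g(RRBRRRBRRRRRB) = { -2 -31/16 -1983/1024 | -991/512 -495/256 -247/128 -123/64 -61/32 -15/8 -7/4 -3/2 -1 0 } gives -3965/2048

-3965/2048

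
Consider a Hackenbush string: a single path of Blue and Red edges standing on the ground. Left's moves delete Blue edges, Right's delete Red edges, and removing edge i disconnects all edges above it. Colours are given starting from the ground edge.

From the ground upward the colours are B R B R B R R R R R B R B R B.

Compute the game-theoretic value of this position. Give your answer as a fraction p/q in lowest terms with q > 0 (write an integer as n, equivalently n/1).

Recurse on prefixes of the 15-edge string B R B R B R R R R R B R B R B:
B: Left { 0 }, Right { · } => simplest 1
BR: Left { 0 }, Right { 1 } => simplest 1/2
BRB: Left { 0, 1/2 }, Right { 1 } => simplest 3/4
BRBR: Left { 0, 1/2 }, Right { 3/4, 1 } => simplest 5/8
BRBRB: Left { 0, 1/2, 5/8 }, Right { 3/4, 1 } => simplest 11/16
BRBRBR: Left { 0, 1/2, 5/8 }, Right { 11/16, 3/4, 1 } => simplest 21/32
BRBRBRR: Left { 0, 1/2, 5/8 }, Right { 21/32, 11/16, 3/4, 1 } => simplest 41/64
BRBRBRRR: Left { 0, 1/2, 5/8 }, Right { 41/64, 21/32, 11/16, 3/4, 1 } => simplest 81/128
BRBRBRRRR: Left { 0, 1/2, 5/8 }, Right { 81/128, 41/64, 21/32, 11/16, 3/4, 1 } => simplest 161/256
BRBRBRRRRR: Left { 0, 1/2, 5/8 }, Right { 161/256, 81/128, 41/64, 21/32, 11/16, 3/4, 1 } => simplest 321/512
BRBRBRRRRRB: Left { 0, 1/2, 5/8, 321/512 }, Right { 161/256, 81/128, 41/64, 21/32, 11/16, 3/4, 1 } => simplest 643/1024
BRBRBRRRRRBR: Left { 0, 1/2, 5/8, 321/512 }, Right { 643/1024, 161/256, 81/128, 41/64, 21/32, 11/16, 3/4, 1 } => simplest 1285/2048
BRBRBRRRRRBRB: Left { 0, 1/2, 5/8, 321/512, 1285/2048 }, Right { 643/1024, 161/256, 81/128, 41/64, 21/32, 11/16, 3/4, 1 } => simplest 2571/4096
BRBRBRRRRRBRBR: Left { 0, 1/2, 5/8, 321/512, 1285/2048 }, Right { 2571/4096, 643/1024, 161/256, 81/128, 41/64, 21/32, 11/16, 3/4, 1 } => simplest 5141/8192
BRBRBRRRRRBRBRB: Left { 0, 1/2, 5/8, 321/512, 1285/2048, 5141/8192 }, Right { 2571/4096, 643/1024, 161/256, 81/128, 41/64, 21/32, 11/16, 3/4, 1 } => simplest 10283/16384

10283/16384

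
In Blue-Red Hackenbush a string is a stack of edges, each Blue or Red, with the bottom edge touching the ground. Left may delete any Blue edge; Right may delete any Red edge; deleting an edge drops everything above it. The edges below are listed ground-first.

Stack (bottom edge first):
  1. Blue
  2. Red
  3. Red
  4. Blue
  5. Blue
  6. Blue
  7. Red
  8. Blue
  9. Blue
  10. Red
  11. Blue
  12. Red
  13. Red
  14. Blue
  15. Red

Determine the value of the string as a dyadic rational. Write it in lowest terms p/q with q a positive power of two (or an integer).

Recurse on prefixes of the 15-edge string Blue Red Red Blue Blue Blue Red Blue Blue Red Blue Red Red Blue Red:
value(B) = { 0 | — } gives 1
value(BR) = { 0 | 1 } gives 1/2
value(BRR) = { 0 | 1/2; 1 } gives 1/4
value(BRRB) = { 0; 1/4 | 1/2; 1 } gives 3/8
value(BRRBB) = { 0; 1/4; 3/8 | 1/2; 1 } gives 7/16
value(BRRBBB) = { 0; 1/4; 3/8; 7/16 | 1/2; 1 } gives 15/32
value(BRRBBBR) = { 0; 1/4; 3/8; 7/16 | 15/32; 1/2; 1 } gives 29/64
value(BRRBBBRB) = { 0; 1/4; 3/8; 7/16; 29/64 | 15/32; 1/2; 1 } gives 59/128
value(BRRBBBRBB) = { 0; 1/4; 3/8; 7/16; 29/64; 59/128 | 15/32; 1/2; 1 } gives 119/256
value(BRRBBBRBBR) = { 0; 1/4; 3/8; 7/16; 29/64; 59/128 | 119/256; 15/32; 1/2; 1 } gives 237/512
value(BRRBBBRBBRB) = { 0; 1/4; 3/8; 7/16; 29/64; 59/128; 237/512 | 119/256; 15/32; 1/2; 1 } gives 475/1024
value(BRRBBBRBBRBR) = { 0; 1/4; 3/8; 7/16; 29/64; 59/128; 237/512 | 475/1024; 119/256; 15/32; 1/2; 1 } gives 949/2048
value(BRRBBBRBBRBRR) = { 0; 1/4; 3/8; 7/16; 29/64; 59/128; 237/512 | 949/2048; 475/1024; 119/256; 15/32; 1/2; 1 } gives 1897/4096
value(BRRBBBRBBRBRRB) = { 0; 1/4; 3/8; 7/16; 29/64; 59/128; 237/512; 1897/4096 | 949/2048; 475/1024; 119/256; 15/32; 1/2; 1 } gives 3795/8192
value(BRRBBBRBBRBRRBR) = { 0; 1/4; 3/8; 7/16; 29/64; 59/128; 237/512; 1897/4096 | 3795/8192; 949/2048; 475/1024; 119/256; 15/32; 1/2; 1 } gives 7589/16384

7589/16384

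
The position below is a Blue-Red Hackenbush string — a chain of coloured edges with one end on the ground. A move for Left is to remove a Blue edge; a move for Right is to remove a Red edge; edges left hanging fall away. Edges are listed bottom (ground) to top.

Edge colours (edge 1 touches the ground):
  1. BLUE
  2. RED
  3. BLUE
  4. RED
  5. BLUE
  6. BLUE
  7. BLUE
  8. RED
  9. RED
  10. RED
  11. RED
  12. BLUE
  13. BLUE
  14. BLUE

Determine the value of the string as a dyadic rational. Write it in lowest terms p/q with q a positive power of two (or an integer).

5903/8192

step 1: add BLUE to get B; options L={ 0 } R={ · } -> 1
step 2: add RED to get BR; options L={ 0 } R={ 1 } -> 1/2
step 3: add BLUE to get BRB; options L={ 0,1/2 } R={ 1 } -> 3/4
step 4: add RED to get BRBR; options L={ 0,1/2 } R={ 3/4,1 } -> 5/8
step 5: add BLUE to get BRBRB; options L={ 0,1/2,5/8 } R={ 3/4,1 } -> 11/16
step 6: add BLUE to get BRBRBB; options L={ 0,1/2,5/8,11/16 } R={ 3/4,1 } -> 23/32
step 7: add BLUE to get BRBRBBB; options L={ 0,1/2,5/8,11/16,23/32 } R={ 3/4,1 } -> 47/64
step 8: add RED to get BRBRBBBR; options L={ 0,1/2,5/8,11/16,23/32 } R={ 47/64,3/4,1 } -> 93/128
step 9: add RED to get BRBRBBBRR; options L={ 0,1/2,5/8,11/16,23/32 } R={ 93/128,47/64,3/4,1 } -> 185/256
step 10: add RED to get BRBRBBBRRR; options L={ 0,1/2,5/8,11/16,23/32 } R={ 185/256,93/128,47/64,3/4,1 } -> 369/512
step 11: add RED to get BRBRBBBRRRR; options L={ 0,1/2,5/8,11/16,23/32 } R={ 369/512,185/256,93/128,47/64,3/4,1 } -> 737/1024
step 12: add BLUE to get BRBRBBBRRRRB; options L={ 0,1/2,5/8,11/16,23/32,737/1024 } R={ 369/512,185/256,93/128,47/64,3/4,1 } -> 1475/2048
step 13: add BLUE to get BRBRBBBRRRRBB; options L={ 0,1/2,5/8,11/16,23/32,737/1024,1475/2048 } R={ 369/512,185/256,93/128,47/64,3/4,1 } -> 2951/4096
step 14: add BLUE to get BRBRBBBRRRRBBB; options L={ 0,1/2,5/8,11/16,23/32,737/1024,1475/2048,2951/4096 } R={ 369/512,185/256,93/128,47/64,3/4,1 } -> 5903/8192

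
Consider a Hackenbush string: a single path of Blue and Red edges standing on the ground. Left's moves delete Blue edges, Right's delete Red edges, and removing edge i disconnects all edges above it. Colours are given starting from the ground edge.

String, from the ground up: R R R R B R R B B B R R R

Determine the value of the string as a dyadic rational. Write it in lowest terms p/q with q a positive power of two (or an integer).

-1935/512

g_1 [R]  L=[none]  R=[0]  so -1
g_2 [RR]  L=[none]  R=[-1; 0]  so -2
g_3 [RRR]  L=[none]  R=[-2; -1; 0]  so -3
g_4 [RRRR]  L=[none]  R=[-3; -2; -1; 0]  so -4
g_5 [RRRRB]  L=[-4]  R=[-3; -2; -1; 0]  so -7/2
g_6 [RRRRBR]  L=[-4]  R=[-7/2; -3; -2; -1; 0]  so -15/4
g_7 [RRRRBRR]  L=[-4]  R=[-15/4; -7/2; -3; -2; -1; 0]  so -31/8
g_8 [RRRRBRRB]  L=[-4; -31/8]  R=[-15/4; -7/2; -3; -2; -1; 0]  so -61/16
g_9 [RRRRBRRBB]  L=[-4; -31/8; -61/16]  R=[-15/4; -7/2; -3; -2; -1; 0]  so -121/32
g_10 [RRRRBRRBBB]  L=[-4; -31/8; -61/16; -121/32]  R=[-15/4; -7/2; -3; -2; -1; 0]  so -241/64
g_11 [RRRRBRRBBBR]  L=[-4; -31/8; -61/16; -121/32]  R=[-241/64; -15/4; -7/2; -3; -2; -1; 0]  so -483/128
g_12 [RRRRBRRBBBRR]  L=[-4; -31/8; -61/16; -121/32]  R=[-483/128; -241/64; -15/4; -7/2; -3; -2; -1; 0]  so -967/256
g_13 [RRRRBRRBBBRRR]  L=[-4; -31/8; -61/16; -121/32]  R=[-967/256; -483/128; -241/64; -15/4; -7/2; -3; -2; -1; 0]  so -1935/512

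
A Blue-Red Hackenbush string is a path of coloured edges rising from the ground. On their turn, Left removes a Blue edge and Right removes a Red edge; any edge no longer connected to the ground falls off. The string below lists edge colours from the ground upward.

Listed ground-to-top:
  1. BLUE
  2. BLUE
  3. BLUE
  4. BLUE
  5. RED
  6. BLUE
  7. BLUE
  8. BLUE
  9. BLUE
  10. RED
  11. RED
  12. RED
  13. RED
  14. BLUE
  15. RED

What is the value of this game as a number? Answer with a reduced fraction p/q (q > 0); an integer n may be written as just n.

value(B) = { 0 | — } ⇒ 1
value(BB) = { 0 1 | — } ⇒ 2
value(BBB) = { 0 1 2 | — } ⇒ 3
value(BBBB) = { 0 1 2 3 | — } ⇒ 4
value(BBBBR) = { 0 1 2 3 | 4 } ⇒ 7/2
value(BBBBRB) = { 0 1 2 3 7/2 | 4 } ⇒ 15/4
value(BBBBRBB) = { 0 1 2 3 7/2 15/4 | 4 } ⇒ 31/8
value(BBBBRBBB) = { 0 1 2 3 7/2 15/4 31/8 | 4 } ⇒ 63/16
value(BBBBRBBBB) = { 0 1 2 3 7/2 15/4 31/8 63/16 | 4 } ⇒ 127/32
value(BBBBRBBBBR) = { 0 1 2 3 7/2 15/4 31/8 63/16 | 127/32 4 } ⇒ 253/64
value(BBBBRBBBBRR) = { 0 1 2 3 7/2 15/4 31/8 63/16 | 253/64 127/32 4 } ⇒ 505/128
value(BBBBRBBBBRRR) = { 0 1 2 3 7/2 15/4 31/8 63/16 | 505/128 253/64 127/32 4 } ⇒ 1009/256
value(BBBBRBBBBRRRR) = { 0 1 2 3 7/2 15/4 31/8 63/16 | 1009/256 505/128 253/64 127/32 4 } ⇒ 2017/512
value(BBBBRBBBBRRRRB) = { 0 1 2 3 7/2 15/4 31/8 63/16 2017/512 | 1009/256 505/128 253/64 127/32 4 } ⇒ 4035/1024
value(BBBBRBBBBRRRRBR) = { 0 1 2 3 7/2 15/4 31/8 63/16 2017/512 | 4035/1024 1009/256 505/128 253/64 127/32 4 } ⇒ 8069/2048

8069/2048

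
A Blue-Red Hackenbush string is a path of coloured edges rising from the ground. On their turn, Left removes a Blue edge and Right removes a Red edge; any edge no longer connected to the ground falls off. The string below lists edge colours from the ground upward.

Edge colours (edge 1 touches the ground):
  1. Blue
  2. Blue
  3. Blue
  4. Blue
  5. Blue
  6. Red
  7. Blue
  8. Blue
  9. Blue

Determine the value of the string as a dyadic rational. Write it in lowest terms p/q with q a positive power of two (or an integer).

79/16

value(B) = { 0 |  } ⇒ 1
value(BB) = { 0 1 |  } ⇒ 2
value(BBB) = { 0 1 2 |  } ⇒ 3
value(BBBB) = { 0 1 2 3 |  } ⇒ 4
value(BBBBB) = { 0 1 2 3 4 |  } ⇒ 5
value(BBBBBR) = { 0 1 2 3 4 | 5 } ⇒ 9/2
value(BBBBBRB) = { 0 1 2 3 4 9/2 | 5 } ⇒ 19/4
value(BBBBBRBB) = { 0 1 2 3 4 9/2 19/4 | 5 } ⇒ 39/8
value(BBBBBRBBB) = { 0 1 2 3 4 9/2 19/4 39/8 | 5 } ⇒ 79/16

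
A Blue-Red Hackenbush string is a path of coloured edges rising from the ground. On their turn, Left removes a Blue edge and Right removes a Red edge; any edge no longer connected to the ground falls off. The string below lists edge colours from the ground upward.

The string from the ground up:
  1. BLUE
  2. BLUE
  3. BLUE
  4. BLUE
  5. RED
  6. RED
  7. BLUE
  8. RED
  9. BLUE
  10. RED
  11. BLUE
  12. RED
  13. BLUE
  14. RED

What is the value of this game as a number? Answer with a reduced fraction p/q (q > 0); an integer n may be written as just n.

Build g(s[:k]) for k = 1..14, string s = BLUE BLUE BLUE BLUE RED RED BLUE RED BLUE RED BLUE RED BLUE RED.
g_1 [B]  L=[0]  R=[(no moves)]  — 1
g_2 [BB]  L=[0; 1]  R=[(no moves)]  — 2
g_3 [BBB]  L=[0; 1; 2]  R=[(no moves)]  — 3
g_4 [BBBB]  L=[0; 1; 2; 3]  R=[(no moves)]  — 4
g_5 [BBBBR]  L=[0; 1; 2; 3]  R=[4]  — 7/2
g_6 [BBBBRR]  L=[0; 1; 2; 3]  R=[7/2; 4]  — 13/4
g_7 [BBBBRRB]  L=[0; 1; 2; 3; 13/4]  R=[7/2; 4]  — 27/8
g_8 [BBBBRRBR]  L=[0; 1; 2; 3; 13/4]  R=[27/8; 7/2; 4]  — 53/16
g_9 [BBBBRRBRB]  L=[0; 1; 2; 3; 13/4; 53/16]  R=[27/8; 7/2; 4]  — 107/32
g_10 [BBBBRRBRBR]  L=[0; 1; 2; 3; 13/4; 53/16]  R=[107/32; 27/8; 7/2; 4]  — 213/64
g_11 [BBBBRRBRBRB]  L=[0; 1; 2; 3; 13/4; 53/16; 213/64]  R=[107/32; 27/8; 7/2; 4]  — 427/128
g_12 [BBBBRRBRBRBR]  L=[0; 1; 2; 3; 13/4; 53/16; 213/64]  R=[427/128; 107/32; 27/8; 7/2; 4]  — 853/256
g_13 [BBBBRRBRBRBRB]  L=[0; 1; 2; 3; 13/4; 53/16; 213/64; 853/256]  R=[427/128; 107/32; 27/8; 7/2; 4]  — 1707/512
g_14 [BBBBRRBRBRBRBR]  L=[0; 1; 2; 3; 13/4; 53/16; 213/64; 853/256]  R=[1707/512; 427/128; 107/32; 27/8; 7/2; 4]  — 3413/1024

3413/1024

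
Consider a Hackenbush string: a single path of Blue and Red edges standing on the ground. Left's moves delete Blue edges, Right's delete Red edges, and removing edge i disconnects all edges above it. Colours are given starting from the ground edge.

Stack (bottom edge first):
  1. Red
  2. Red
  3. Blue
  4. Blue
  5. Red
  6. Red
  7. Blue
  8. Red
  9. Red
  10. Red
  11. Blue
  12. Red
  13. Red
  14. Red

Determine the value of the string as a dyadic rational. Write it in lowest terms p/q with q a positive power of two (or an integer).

R: Left { none }, Right { 0 } — simplest -1
RR: Left { none }, Right { -1; 0 } — simplest -2
RRB: Left { -2 }, Right { -1; 0 } — simplest -3/2
RRBB: Left { -2; -3/2 }, Right { -1; 0 } — simplest -5/4
RRBBR: Left { -2; -3/2 }, Right { -5/4; -1; 0 } — simplest -11/8
RRBBRR: Left { -2; -3/2 }, Right { -11/8; -5/4; -1; 0 } — simplest -23/16
RRBBRRB: Left { -2; -3/2; -23/16 }, Right { -11/8; -5/4; -1; 0 } — simplest -45/32
RRBBRRBR: Left { -2; -3/2; -23/16 }, Right { -45/32; -11/8; -5/4; -1; 0 } — simplest -91/64
RRBBRRBRR: Left { -2; -3/2; -23/16 }, Right { -91/64; -45/32; -11/8; -5/4; -1; 0 } — simplest -183/128
RRBBRRBRRR: Left { -2; -3/2; -23/16 }, Right { -183/128; -91/64; -45/32; -11/8; -5/4; -1; 0 } — simplest -367/256
RRBBRRBRRRB: Left { -2; -3/2; -23/16; -367/256 }, Right { -183/128; -91/64; -45/32; -11/8; -5/4; -1; 0 } — simplest -733/512
RRBBRRBRRRBR: Left { -2; -3/2; -23/16; -367/256 }, Right { -733/512; -183/128; -91/64; -45/32; -11/8; -5/4; -1; 0 } — simplest -1467/1024
RRBBRRBRRRBRR: Left { -2; -3/2; -23/16; -367/256 }, Right { -1467/1024; -733/512; -183/128; -91/64; -45/32; -11/8; -5/4; -1; 0 } — simplest -2935/2048
RRBBRRBRRRBRRR: Left { -2; -3/2; -23/16; -367/256 }, Right { -2935/2048; -1467/1024; -733/512; -183/128; -91/64; -45/32; -11/8; -5/4; -1; 0 } — simplest -5871/4096

-5871/4096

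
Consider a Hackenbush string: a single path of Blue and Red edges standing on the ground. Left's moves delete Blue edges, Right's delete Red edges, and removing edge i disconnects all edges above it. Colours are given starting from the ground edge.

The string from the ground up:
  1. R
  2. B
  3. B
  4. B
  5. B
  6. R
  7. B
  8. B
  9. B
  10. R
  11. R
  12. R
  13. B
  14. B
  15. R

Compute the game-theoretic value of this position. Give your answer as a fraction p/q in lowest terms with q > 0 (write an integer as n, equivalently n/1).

-1139/16384

Prefix values for R B B B B R B B B R R R B B R via {L|R} + simplicity:
1 of 15 · R · max L −∞ · min R 0 gives -1
2 of 15 · RB · max L -1 · min R 0 gives -1/2
3 of 15 · RBB · max L -1/2 · min R 0 gives -1/4
4 of 15 · RBBB · max L -1/4 · min R 0 gives -1/8
5 of 15 · RBBBB · max L -1/8 · min R 0 gives -1/16
6 of 15 · RBBBBR · max L -1/8 · min R -1/16 gives -3/32
7 of 15 · RBBBBRB · max L -3/32 · min R -1/16 gives -5/64
8 of 15 · RBBBBRBB · max L -5/64 · min R -1/16 gives -9/128
9 of 15 · RBBBBRBBB · max L -9/128 · min R -1/16 gives -17/256
10 of 15 · RBBBBRBBBR · max L -9/128 · min R -17/256 gives -35/512
11 of 15 · RBBBBRBBBRR · max L -9/128 · min R -35/512 gives -71/1024
12 of 15 · RBBBBRBBBRRR · max L -9/128 · min R -71/1024 gives -143/2048
13 of 15 · RBBBBRBBBRRRB · max L -143/2048 · min R -71/1024 gives -285/4096
14 of 15 · RBBBBRBBBRRRBB · max L -285/4096 · min R -71/1024 gives -569/8192
15 of 15 · RBBBBRBBBRRRBBR · max L -285/4096 · min R -569/8192 gives -1139/16384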